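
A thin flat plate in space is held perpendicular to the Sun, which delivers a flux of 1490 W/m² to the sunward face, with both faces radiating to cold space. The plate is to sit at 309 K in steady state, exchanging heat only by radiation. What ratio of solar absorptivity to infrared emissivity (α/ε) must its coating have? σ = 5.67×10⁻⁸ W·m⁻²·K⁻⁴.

Balance: αS·A = εσ·2A·T⁴ ⇒ α/ε = 2σT⁴/S.
α/ε = 2·5.67×10⁻⁸·(309)⁴/1490 = 2·5.67×10⁻⁸·9.117×10⁹/1490.

α/ε ≈ 0.694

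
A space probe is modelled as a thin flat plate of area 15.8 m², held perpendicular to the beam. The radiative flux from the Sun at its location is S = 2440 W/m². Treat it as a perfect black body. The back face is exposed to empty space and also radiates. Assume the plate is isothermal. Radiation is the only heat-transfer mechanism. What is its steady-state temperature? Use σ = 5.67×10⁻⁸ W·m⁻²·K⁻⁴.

T ≈ 383 K

At equilibrium, absorbed power = emitted power.
Absorbing cross-section = A = 15.80 m²; emitting surface = 2A = 31.60 m² (ratio 2).
S·A_cross = εσ·A_surf·T⁴  ⇒  T⁴ = S/(2σ).
T⁴ = 1.00·2440/(2·5.67×10⁻⁸) = 2.152×10¹⁰ K⁴.
T = (2.152×10¹⁰)^(1/4).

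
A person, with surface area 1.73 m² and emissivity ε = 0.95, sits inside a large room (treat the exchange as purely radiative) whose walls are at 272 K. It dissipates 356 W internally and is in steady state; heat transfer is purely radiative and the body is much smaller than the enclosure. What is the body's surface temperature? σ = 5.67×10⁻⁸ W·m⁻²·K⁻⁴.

T ≈ 310 K

For a small grey body in a large enclosure, net radiated power = εσA(T⁴ − T_w⁴).
Steady state: P = εσA(T⁴ − T_w⁴) with A = 1.73 m².
T⁴ = P/(εσA) + T_w⁴ = 356/(0.95·5.67×10⁻⁸·1.730) + (272)⁴
    = 3.820×10⁹ + 5.474×10⁹ = 9.294×10⁹ K⁴.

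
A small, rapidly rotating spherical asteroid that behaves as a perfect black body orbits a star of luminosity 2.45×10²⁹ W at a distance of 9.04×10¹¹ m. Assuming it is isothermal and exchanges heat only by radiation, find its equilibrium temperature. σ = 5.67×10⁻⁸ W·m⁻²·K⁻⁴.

T ≈ 570 K

First find the stellar flux at distance d: S = L/(4πd²) = 2.45×10²⁹/(4π·(9.04×10¹¹)²) = 23860 W/m².
For an isothermal sphere, absorbed (1−a)S·πr² = emitted σ·4πr²·T⁴, so T⁴ = (1−a)S/(4σ).
T⁴ = 1.00·23860/(4·5.67×10⁻⁸) = 1.052×10¹¹ K⁴.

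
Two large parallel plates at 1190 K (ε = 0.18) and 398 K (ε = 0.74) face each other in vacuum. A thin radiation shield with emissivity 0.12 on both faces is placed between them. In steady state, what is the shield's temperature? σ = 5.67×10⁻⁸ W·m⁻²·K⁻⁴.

T_s ≈ 952 K

In steady state the net flux on the hot side equals that on the cold side.
σ(T₁⁴−T_s⁴)/D₁ = σ(T_s⁴−T₂⁴)/D₂, with D₁ = 1/ε₁+1/ε_s−1 = 12.89, D₂ = 1/ε_s+1/ε₂−1 = 8.685.
Solve for T_s⁴: T_s⁴ = (D₂·T₁⁴ + D₁·T₂⁴)/(D₁+D₂) = 8.223×10¹¹ K⁴.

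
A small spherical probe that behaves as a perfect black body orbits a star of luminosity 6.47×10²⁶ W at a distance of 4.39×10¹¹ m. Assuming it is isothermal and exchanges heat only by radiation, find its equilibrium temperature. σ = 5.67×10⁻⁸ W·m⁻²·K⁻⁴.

First find the stellar flux at distance d: S = L/(4πd²) = 6.47×10²⁶/(4π·(4.39×10¹¹)²) = 267.2 W/m².
For an isothermal sphere, absorbed (1−a)S·πr² = emitted σ·4πr²·T⁴, so T⁴ = (1−a)S/(4σ).
T⁴ = 1.00·267.2/(4·5.67×10⁻⁸) = 1.178×10⁹ K⁴.

T ≈ 185 K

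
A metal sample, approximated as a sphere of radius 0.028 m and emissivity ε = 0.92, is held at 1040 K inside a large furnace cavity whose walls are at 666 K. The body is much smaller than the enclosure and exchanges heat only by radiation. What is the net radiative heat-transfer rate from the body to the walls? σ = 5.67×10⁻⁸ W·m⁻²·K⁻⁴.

For a small grey body in a large enclosure: P_net = εσA(T_body⁴ − T_wall⁴).
A = 4πr² = 0.009852 m²; T_body⁴ − T_wall⁴ = 1.170×10¹² − 1.967×10¹¹ = 9.731×10¹¹ K⁴.
|P_net| = 0.92·5.67×10⁻⁸·0.009852·9.731×10¹¹.

P_net ≈ 500 W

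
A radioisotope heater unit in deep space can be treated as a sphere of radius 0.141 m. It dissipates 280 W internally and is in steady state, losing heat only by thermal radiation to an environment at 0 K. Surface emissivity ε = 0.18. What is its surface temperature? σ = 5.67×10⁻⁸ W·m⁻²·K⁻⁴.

T ≈ 576 K

Steady state: internal power = radiated power, P = εσA T⁴.
Radiating area A = 4πr² = 0.2498 m².
T⁴ = P/(εσA) = 280/(0.18·5.67×10⁻⁸·0.2498) = 1.098×10¹¹ K⁴.
T = (1.098×10¹¹)^(1/4).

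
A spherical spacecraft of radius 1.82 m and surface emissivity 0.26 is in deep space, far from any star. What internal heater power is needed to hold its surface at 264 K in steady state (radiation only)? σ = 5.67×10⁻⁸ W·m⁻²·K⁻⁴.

P = εσ·4πr²·T⁴.
4πr² = 41.62 m²; T⁴ = 4.858×10⁹ K⁴.
P = 0.26·5.67×10⁻⁸·41.62·4.858×10⁹.

P ≈ 2980 W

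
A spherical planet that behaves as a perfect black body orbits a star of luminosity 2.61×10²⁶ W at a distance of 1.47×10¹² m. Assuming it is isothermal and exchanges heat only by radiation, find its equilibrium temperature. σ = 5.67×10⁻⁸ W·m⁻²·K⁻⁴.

T ≈ 80.7 K

First find the stellar flux at distance d: S = L/(4πd²) = 2.61×10²⁶/(4π·(1.47×10¹²)²) = 9.612 W/m².
For an isothermal sphere, absorbed (1−a)S·πr² = emitted σ·4πr²·T⁴, so T⁴ = (1−a)S/(4σ).
T⁴ = 1.00·9.612/(4·5.67×10⁻⁸) = 4.238×10⁷ K⁴.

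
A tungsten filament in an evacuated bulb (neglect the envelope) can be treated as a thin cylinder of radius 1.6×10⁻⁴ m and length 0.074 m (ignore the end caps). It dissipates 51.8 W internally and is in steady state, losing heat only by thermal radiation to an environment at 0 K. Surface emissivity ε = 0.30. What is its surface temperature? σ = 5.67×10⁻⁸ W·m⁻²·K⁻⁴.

T ≈ 2530 K

Steady state: internal power = radiated power, P = εσA T⁴.
Radiating area A = 2πrL = 7.439×10⁻⁵ m².
T⁴ = P/(εσA) = 51.8/(0.30·5.67×10⁻⁸·7.439×10⁻⁵) = 4.093×10¹³ K⁴.
T = (4.093×10¹³)^(1/4).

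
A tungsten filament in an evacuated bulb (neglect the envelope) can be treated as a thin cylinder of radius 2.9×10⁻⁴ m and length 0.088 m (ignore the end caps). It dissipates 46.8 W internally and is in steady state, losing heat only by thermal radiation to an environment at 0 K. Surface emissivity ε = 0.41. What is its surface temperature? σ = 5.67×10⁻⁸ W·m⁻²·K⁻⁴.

T ≈ 1880 K

Steady state: internal power = radiated power, P = εσA T⁴.
Radiating area A = 2πrL = 1.603×10⁻⁴ m².
T⁴ = P/(εσA) = 46.8/(0.41·5.67×10⁻⁸·1.603×10⁻⁴) = 1.256×10¹³ K⁴.
T = (1.256×10¹³)^(1/4).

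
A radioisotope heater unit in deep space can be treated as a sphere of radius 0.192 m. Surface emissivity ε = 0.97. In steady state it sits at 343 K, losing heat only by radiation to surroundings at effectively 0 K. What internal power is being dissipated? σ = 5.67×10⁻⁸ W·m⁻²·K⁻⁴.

P ≈ 353 W

Steady state: P = εσA T⁴.
A = 4πr² = 0.4632 m²; T⁴ = (343)⁴ = 1.384×10¹⁰ K⁴.
P = 0.97 × 5.67×10⁻⁸ × 0.4632 × 1.384×10¹⁰.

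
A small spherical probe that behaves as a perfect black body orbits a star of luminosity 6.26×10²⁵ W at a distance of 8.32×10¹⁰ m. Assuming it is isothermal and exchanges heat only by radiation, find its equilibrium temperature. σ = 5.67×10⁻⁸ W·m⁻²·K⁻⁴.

First find the stellar flux at distance d: S = L/(4πd²) = 6.26×10²⁵/(4π·(8.32×10¹⁰)²) = 719.6 W/m².
For an isothermal sphere, absorbed (1−a)S·πr² = emitted σ·4πr²·T⁴, so T⁴ = (1−a)S/(4σ).
T⁴ = 1.00·719.6/(4·5.67×10⁻⁸) = 3.173×10⁹ K⁴.

T ≈ 237 K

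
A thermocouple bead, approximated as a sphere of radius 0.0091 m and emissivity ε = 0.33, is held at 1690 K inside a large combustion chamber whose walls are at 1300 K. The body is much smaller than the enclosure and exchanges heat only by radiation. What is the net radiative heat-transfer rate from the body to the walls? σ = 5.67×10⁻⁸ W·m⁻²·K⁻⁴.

P_net ≈ 103 W

For a small grey body in a large enclosure: P_net = εσA(T_body⁴ − T_wall⁴).
A = 4πr² = 0.001041 m²; T_body⁴ − T_wall⁴ = 8.157×10¹² − 2.856×10¹² = 5.301×10¹² K⁴.
|P_net| = 0.33·5.67×10⁻⁸·0.001041·5.301×10¹².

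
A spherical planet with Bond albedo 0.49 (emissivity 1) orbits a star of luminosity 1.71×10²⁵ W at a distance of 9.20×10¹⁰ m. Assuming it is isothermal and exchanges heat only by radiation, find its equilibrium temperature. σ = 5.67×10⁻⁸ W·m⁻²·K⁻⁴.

T ≈ 138 K

First find the stellar flux at distance d: S = L/(4πd²) = 1.71×10²⁵/(4π·(9.20×10¹⁰)²) = 160.8 W/m².
For an isothermal sphere, absorbed (1−a)S·πr² = emitted σ·4πr²·T⁴, so T⁴ = (1−a)S/(4σ).
T⁴ = 0.510·160.8/(4·5.67×10⁻⁸) = 3.615×10⁸ K⁴.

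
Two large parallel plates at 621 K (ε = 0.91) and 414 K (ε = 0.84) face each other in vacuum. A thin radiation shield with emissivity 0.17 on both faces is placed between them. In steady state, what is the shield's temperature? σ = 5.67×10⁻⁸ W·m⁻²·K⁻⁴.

In steady state the net flux on the hot side equals that on the cold side.
σ(T₁⁴−T_s⁴)/D₁ = σ(T_s⁴−T₂⁴)/D₂, with D₁ = 1/ε₁+1/ε_s−1 = 5.981, D₂ = 1/ε_s+1/ε₂−1 = 6.073.
Solve for T_s⁴: T_s⁴ = (D₂·T₁⁴ + D₁·T₂⁴)/(D₁+D₂) = 8.950×10¹⁰ K⁴.

T_s ≈ 547 K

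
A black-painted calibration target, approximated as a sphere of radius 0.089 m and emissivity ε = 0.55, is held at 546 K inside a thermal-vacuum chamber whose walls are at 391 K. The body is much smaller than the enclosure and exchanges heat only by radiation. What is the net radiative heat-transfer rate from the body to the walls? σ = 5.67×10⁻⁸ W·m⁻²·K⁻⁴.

P_net ≈ 203 W

For a small grey body in a large enclosure: P_net = εσA(T_body⁴ − T_wall⁴).
A = 4πr² = 0.09954 m²; T_body⁴ − T_wall⁴ = 8.887×10¹⁰ − 2.337×10¹⁰ = 6.550×10¹⁰ K⁴.
|P_net| = 0.55·5.67×10⁻⁸·0.09954·6.550×10¹⁰.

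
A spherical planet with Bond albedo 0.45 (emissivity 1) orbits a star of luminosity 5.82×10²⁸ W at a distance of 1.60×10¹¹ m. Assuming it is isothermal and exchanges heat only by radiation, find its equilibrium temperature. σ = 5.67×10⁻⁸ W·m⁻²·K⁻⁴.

First find the stellar flux at distance d: S = L/(4πd²) = 5.82×10²⁸/(4π·(1.60×10¹¹)²) = 1.809×10⁵ W/m².
For an isothermal sphere, absorbed (1−a)S·πr² = emitted σ·4πr²·T⁴, so T⁴ = (1−a)S/(4σ).
T⁴ = 0.550·1.809×10⁵/(4·5.67×10⁻⁸) = 4.387×10¹¹ K⁴.

T ≈ 814 K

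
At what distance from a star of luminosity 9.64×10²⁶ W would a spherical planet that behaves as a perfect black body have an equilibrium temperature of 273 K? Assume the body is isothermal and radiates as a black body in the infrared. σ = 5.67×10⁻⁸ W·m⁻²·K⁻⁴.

d ≈ 2.47×10¹¹ m

For an isothermal black-emitting sphere, (1−a)S·πr² = σ·4πr²·T⁴ ⇒ S = 4σT⁴/(1−a).
S = 4·5.67×10⁻⁸·(273)⁴/1.00 = 1260 W/m².
Flux falls as S = L/(4πd²), so d = √(L/(4πS)) = √(9.64×10²⁶/(4π·1260)).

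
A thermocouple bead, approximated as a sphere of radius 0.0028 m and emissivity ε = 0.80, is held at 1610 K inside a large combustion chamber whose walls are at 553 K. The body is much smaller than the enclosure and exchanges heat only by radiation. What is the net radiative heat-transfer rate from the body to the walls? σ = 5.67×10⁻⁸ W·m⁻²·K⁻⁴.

For a small grey body in a large enclosure: P_net = εσA(T_body⁴ − T_wall⁴).
A = 4πr² = 9.852×10⁻⁵ m²; T_body⁴ − T_wall⁴ = 6.719×10¹² − 9.352×10¹⁰ = 6.625×10¹² K⁴.
|P_net| = 0.80·5.67×10⁻⁸·9.852×10⁻⁵·6.625×10¹².

P_net ≈ 29.6 W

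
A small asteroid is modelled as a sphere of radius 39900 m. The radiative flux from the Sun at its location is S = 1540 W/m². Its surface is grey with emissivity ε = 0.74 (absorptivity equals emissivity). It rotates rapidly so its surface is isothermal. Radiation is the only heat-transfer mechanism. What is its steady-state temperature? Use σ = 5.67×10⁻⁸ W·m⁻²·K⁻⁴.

T ≈ 287 K

At equilibrium, absorbed power = emitted power.
Absorbing cross-section = πr² = 5.001×10⁹ m²; emitting surface = 4πr² = 2.001×10¹⁰ m² (ratio 4).
εS·A_cross = εσ·A_surf·T⁴  ⇒  T⁴ = S/(4σ)   (ε cancels).
T⁴ = 1540/(4·5.67×10⁻⁸) = 6.790×10⁹ K⁴.
T = (6.790×10⁹)^(1/4).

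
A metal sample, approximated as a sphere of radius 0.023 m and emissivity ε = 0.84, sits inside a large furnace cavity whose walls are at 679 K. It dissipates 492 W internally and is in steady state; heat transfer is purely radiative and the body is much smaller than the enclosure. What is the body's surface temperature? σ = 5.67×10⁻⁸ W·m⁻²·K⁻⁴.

For a small grey body in a large enclosure, net radiated power = εσA(T⁴ − T_w⁴).
Steady state: P = εσA(T⁴ − T_w⁴) with A = 4πr² = 0.006648 m².
T⁴ = P/(εσA) + T_w⁴ = 492/(0.84·5.67×10⁻⁸·0.006648) + (679)⁴
    = 1.554×10¹² + 2.126×10¹¹ = 1.767×10¹² K⁴.

T ≈ 1150 K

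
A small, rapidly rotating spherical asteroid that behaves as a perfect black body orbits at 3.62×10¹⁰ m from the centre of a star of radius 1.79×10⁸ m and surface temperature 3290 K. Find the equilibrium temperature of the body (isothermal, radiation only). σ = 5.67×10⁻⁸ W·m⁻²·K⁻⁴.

The star's surface emits σT_*⁴; at distance d the flux is S = σT_*⁴(R_*/d)².
S = 5.67×10⁻⁸·(3290)⁴·(1.79×10⁸/3.62×10¹⁰)² = 162.4 W/m².
For an isothermal sphere T⁴ = (1−a)S/(4σ) = 7.162×10⁸ K⁴.

T ≈ 164 K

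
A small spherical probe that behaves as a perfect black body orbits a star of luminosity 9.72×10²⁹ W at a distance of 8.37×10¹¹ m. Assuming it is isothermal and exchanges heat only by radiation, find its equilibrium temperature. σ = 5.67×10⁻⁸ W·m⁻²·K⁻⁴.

T ≈ 835 K

First find the stellar flux at distance d: S = L/(4πd²) = 9.72×10²⁹/(4π·(8.37×10¹¹)²) = 1.104×10⁵ W/m².
For an isothermal sphere, absorbed (1−a)S·πr² = emitted σ·4πr²·T⁴, so T⁴ = (1−a)S/(4σ).
T⁴ = 1.00·1.104×10⁵/(4·5.67×10⁻⁸) = 4.868×10¹¹ K⁴.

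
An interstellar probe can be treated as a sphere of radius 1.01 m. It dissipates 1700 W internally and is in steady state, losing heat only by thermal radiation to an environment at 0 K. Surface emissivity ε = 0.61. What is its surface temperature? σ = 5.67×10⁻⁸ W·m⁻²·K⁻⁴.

Steady state: internal power = radiated power, P = εσA T⁴.
Radiating area A = 4πr² = 12.82 m².
T⁴ = P/(εσA) = 1700/(0.61·5.67×10⁻⁸·12.82) = 3.834×10⁹ K⁴.
T = (3.834×10⁹)^(1/4).

T ≈ 249 K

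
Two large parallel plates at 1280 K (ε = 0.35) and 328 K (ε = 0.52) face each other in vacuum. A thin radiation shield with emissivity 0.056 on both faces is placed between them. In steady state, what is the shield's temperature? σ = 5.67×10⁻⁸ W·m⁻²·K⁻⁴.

T_s ≈ 1070 K

In steady state the net flux on the hot side equals that on the cold side.
σ(T₁⁴−T_s⁴)/D₁ = σ(T_s⁴−T₂⁴)/D₂, with D₁ = 1/ε₁+1/ε_s−1 = 19.71, D₂ = 1/ε_s+1/ε₂−1 = 18.78.
Solve for T_s⁴: T_s⁴ = (D₂·T₁⁴ + D₁·T₂⁴)/(D₁+D₂) = 1.316×10¹² K⁴.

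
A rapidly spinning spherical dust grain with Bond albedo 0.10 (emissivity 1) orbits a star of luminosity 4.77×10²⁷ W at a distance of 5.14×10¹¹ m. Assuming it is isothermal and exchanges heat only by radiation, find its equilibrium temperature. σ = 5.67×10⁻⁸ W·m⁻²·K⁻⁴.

First find the stellar flux at distance d: S = L/(4πd²) = 4.77×10²⁷/(4π·(5.14×10¹¹)²) = 1437 W/m².
For an isothermal sphere, absorbed (1−a)S·πr² = emitted σ·4πr²·T⁴, so T⁴ = (1−a)S/(4σ).
T⁴ = 0.900·1437/(4·5.67×10⁻⁸) = 5.701×10⁹ K⁴.

T ≈ 275 K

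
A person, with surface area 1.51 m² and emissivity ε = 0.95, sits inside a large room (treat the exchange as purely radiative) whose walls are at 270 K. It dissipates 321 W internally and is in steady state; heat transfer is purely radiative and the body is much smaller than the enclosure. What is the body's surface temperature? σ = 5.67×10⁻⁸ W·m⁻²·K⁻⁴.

For a small grey body in a large enclosure, net radiated power = εσA(T⁴ − T_w⁴).
Steady state: P = εσA(T⁴ − T_w⁴) with A = 1.51 m².
T⁴ = P/(εσA) + T_w⁴ = 321/(0.95·5.67×10⁻⁸·1.510) + (270)⁴
    = 3.947×10⁹ + 5.314×10⁹ = 9.261×10⁹ K⁴.

T ≈ 310 K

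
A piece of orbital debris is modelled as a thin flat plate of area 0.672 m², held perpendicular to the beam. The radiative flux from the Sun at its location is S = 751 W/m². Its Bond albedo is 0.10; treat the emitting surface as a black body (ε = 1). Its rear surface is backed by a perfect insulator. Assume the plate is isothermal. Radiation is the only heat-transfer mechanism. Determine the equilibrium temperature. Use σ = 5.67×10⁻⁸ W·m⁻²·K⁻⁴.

At equilibrium, absorbed power = emitted power.
Absorbing cross-section = A = 0.6720 m²; emitting surface = A = 0.6720 m² (ratio 1).
(1−a)S·A_cross = εσ·A_surf·T⁴  ⇒  T⁴ = (1−a)S/(1σ).
T⁴ = 0.900·751/(1·5.67×10⁻⁸) = 1.192×10¹⁰ K⁴.
T = (1.192×10¹⁰)^(1/4).

T ≈ 330 K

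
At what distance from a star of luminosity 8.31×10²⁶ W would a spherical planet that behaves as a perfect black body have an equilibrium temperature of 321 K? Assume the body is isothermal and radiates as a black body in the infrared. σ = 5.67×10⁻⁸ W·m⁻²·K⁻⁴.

d ≈ 1.66×10¹¹ m

For an isothermal black-emitting sphere, (1−a)S·πr² = σ·4πr²·T⁴ ⇒ S = 4σT⁴/(1−a).
S = 4·5.67×10⁻⁸·(321)⁴/1.00 = 2408 W/m².
Flux falls as S = L/(4πd²), so d = √(L/(4πS)) = √(8.31×10²⁶/(4π·2408)).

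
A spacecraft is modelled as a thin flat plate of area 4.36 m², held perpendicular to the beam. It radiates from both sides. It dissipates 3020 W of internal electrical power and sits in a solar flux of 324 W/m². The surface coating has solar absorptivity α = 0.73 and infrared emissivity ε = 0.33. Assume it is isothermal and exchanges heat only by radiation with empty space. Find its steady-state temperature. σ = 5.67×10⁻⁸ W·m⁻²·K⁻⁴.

T ≈ 397 K

At steady state, absorbed solar power + internal power = radiated power.
Absorbed: α·S·A_cross = 0.73·324·4.360 = 1031 W (cross-section A).
Total input = 1031 + 3020 = 4051 W.
Radiated: εσ·A_surf·T⁴ with A_surf = 2A = 8.720 m².
T⁴ = 4051/(0.33·5.67×10⁻⁸·8.720) = 2.483×10¹⁰ K⁴.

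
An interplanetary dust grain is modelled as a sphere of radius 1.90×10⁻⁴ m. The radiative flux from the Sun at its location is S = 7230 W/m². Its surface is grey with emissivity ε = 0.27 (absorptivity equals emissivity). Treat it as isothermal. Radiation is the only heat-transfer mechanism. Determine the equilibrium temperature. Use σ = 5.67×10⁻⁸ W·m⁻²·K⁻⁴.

At equilibrium, absorbed power = emitted power.
Absorbing cross-section = πr² = 1.134×10⁻⁷ m²; emitting surface = 4πr² = 4.536×10⁻⁷ m² (ratio 4).
εS·A_cross = εσ·A_surf·T⁴  ⇒  T⁴ = S/(4σ)   (ε cancels).
T⁴ = 7230/(4·5.67×10⁻⁸) = 3.188×10¹⁰ K⁴.
T = (3.188×10¹⁰)^(1/4).

T ≈ 423 K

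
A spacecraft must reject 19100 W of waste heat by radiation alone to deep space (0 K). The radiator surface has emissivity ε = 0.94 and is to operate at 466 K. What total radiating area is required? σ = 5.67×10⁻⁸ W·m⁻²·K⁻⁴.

A ≈ 7.60 m²

P = εσA T⁴ ⇒ A = P/(εσT⁴).
T⁴ = 4.716×10¹⁰ K⁴.
A = 19100/(0.94 × 5.67×10⁻⁸ × 4.716×10¹⁰).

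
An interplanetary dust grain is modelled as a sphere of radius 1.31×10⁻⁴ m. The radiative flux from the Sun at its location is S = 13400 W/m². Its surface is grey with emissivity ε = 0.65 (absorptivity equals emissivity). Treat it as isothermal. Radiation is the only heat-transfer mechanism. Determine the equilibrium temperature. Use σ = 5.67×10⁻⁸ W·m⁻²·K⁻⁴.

At equilibrium, absorbed power = emitted power.
Absorbing cross-section = πr² = 5.391×10⁻⁸ m²; emitting surface = 4πr² = 2.157×10⁻⁷ m² (ratio 4).
εS·A_cross = εσ·A_surf·T⁴  ⇒  T⁴ = S/(4σ)   (ε cancels).
T⁴ = 13400/(4·5.67×10⁻⁸) = 5.908×10¹⁰ K⁴.
T = (5.908×10¹⁰)^(1/4).

T ≈ 493 K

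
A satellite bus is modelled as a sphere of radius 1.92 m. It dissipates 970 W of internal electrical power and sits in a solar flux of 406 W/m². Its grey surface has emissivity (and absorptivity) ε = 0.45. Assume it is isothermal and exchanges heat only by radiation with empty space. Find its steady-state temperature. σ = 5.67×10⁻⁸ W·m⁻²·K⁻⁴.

T ≈ 226 K

At steady state, absorbed solar power + internal power = radiated power.
Absorbed: α·S·A_cross = 0.45·406·11.58 = 2116 W (cross-section πr²).
Total input = 2116 + 970 = 3086 W.
Radiated: εσ·A_surf·T⁴ with A_surf = 4πr² = 46.32 m².
T⁴ = 3086/(0.45·5.67×10⁻⁸·46.32) = 2.611×10⁹ K⁴.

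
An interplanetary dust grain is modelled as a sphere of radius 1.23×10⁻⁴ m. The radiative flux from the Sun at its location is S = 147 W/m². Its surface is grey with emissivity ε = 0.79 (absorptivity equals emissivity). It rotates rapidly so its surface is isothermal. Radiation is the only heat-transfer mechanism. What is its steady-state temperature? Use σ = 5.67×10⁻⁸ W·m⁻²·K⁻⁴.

At equilibrium, absorbed power = emitted power.
Absorbing cross-section = πr² = 4.753×10⁻⁸ m²; emitting surface = 4πr² = 1.901×10⁻⁷ m² (ratio 4).
εS·A_cross = εσ·A_surf·T⁴  ⇒  T⁴ = S/(4σ)   (ε cancels).
T⁴ = 147/(4·5.67×10⁻⁸) = 6.481×10⁸ K⁴.
T = (6.481×10⁸)^(1/4).

T ≈ 160 K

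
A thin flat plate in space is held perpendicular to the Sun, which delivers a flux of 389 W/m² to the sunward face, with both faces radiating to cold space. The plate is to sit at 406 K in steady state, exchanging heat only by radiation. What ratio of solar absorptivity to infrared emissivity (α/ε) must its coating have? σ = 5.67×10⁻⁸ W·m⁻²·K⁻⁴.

Balance: αS·A = εσ·2A·T⁴ ⇒ α/ε = 2σT⁴/S.
α/ε = 2·5.67×10⁻⁸·(406)⁴/389 = 2·5.67×10⁻⁸·2.717×10¹⁰/389.

α/ε ≈ 7.92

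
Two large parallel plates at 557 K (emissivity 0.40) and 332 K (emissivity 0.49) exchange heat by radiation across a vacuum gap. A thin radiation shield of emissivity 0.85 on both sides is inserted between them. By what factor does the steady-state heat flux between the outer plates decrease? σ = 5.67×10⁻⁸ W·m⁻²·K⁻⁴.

Without shield: q₀ = σΔ(T⁴)/(1/ε₁+1/ε₂−1) with denominator 3.541.
With shield the two gaps are in series; the resistances add: (1/ε₁+1/ε_s−1)+(1/ε_s+1/ε₂−1) = 2.676+2.217 = 4.894.
Heat-flux ratio q₀/q = 4.894/3.541.

factor ≈ 1.38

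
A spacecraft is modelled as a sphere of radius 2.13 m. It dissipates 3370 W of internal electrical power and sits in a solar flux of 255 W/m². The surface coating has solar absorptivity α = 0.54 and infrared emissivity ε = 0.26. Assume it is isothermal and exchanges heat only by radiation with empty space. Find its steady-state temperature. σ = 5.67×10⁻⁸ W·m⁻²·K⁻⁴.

T ≈ 282 K

At steady state, absorbed solar power + internal power = radiated power.
Absorbed: α·S·A_cross = 0.54·255·14.25 = 1963 W (cross-section πr²).
Total input = 1963 + 3370 = 5333 W.
Radiated: εσ·A_surf·T⁴ with A_surf = 4πr² = 57.01 m².
T⁴ = 5333/(0.26·5.67×10⁻⁸·57.01) = 6.345×10⁹ K⁴.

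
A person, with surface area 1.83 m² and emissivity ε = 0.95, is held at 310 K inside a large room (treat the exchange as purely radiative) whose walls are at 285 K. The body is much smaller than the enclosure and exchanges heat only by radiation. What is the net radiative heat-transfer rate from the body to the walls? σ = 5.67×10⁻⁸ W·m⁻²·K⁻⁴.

P_net ≈ 260 W

For a small grey body in a large enclosure: P_net = εσA(T_body⁴ − T_wall⁴).
A = 1.83 m²; T_body⁴ − T_wall⁴ = 9.235×10⁹ − 6.598×10⁹ = 2.638×10⁹ K⁴.
|P_net| = 0.95·5.67×10⁻⁸·1.830·2.638×10⁹.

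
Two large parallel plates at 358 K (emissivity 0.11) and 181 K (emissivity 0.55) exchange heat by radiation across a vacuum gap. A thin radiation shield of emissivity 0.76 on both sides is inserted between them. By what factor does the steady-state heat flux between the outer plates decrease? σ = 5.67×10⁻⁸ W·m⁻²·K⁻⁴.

factor ≈ 1.16

Without shield: q₀ = σΔ(T⁴)/(1/ε₁+1/ε₂−1) with denominator 9.909.
With shield the two gaps are in series; the resistances add: (1/ε₁+1/ε_s−1)+(1/ε_s+1/ε₂−1) = 9.407+2.134 = 11.54.
Heat-flux ratio q₀/q = 11.54/9.909.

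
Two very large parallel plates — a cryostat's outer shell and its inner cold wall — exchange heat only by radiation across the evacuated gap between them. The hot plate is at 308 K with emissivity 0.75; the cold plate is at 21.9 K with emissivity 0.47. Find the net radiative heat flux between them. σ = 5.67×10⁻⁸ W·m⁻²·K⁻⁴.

For two infinite grey parallel plates, q = σ(T₁⁴ − T₂⁴)/(1/ε₁ + 1/ε₂ − 1).
T₁⁴ − T₂⁴ = 8.999×10⁹ − 2.300×10⁵ = 8.999×10⁹ K⁴.
1/ε₁ + 1/ε₂ − 1 = 1.333 + 2.128 − 1 = 2.461.
q = 5.67×10⁻⁸ × 8.999×10⁹ / 2.461.

q ≈ 207 W/m²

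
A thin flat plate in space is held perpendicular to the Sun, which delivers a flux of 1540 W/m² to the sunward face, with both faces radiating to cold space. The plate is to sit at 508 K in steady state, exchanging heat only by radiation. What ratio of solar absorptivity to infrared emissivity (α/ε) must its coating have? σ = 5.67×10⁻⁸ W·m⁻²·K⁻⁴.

Balance: αS·A = εσ·2A·T⁴ ⇒ α/ε = 2σT⁴/S.
α/ε = 2·5.67×10⁻⁸·(508)⁴/1540 = 2·5.67×10⁻⁸·6.660×10¹⁰/1540.

α/ε ≈ 4.90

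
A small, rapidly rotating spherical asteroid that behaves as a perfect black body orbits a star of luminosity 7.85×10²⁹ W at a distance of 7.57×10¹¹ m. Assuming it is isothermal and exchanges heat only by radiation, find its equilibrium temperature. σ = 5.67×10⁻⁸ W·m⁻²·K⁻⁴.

First find the stellar flux at distance d: S = L/(4πd²) = 7.85×10²⁹/(4π·(7.57×10¹¹)²) = 1.090×10⁵ W/m².
For an isothermal sphere, absorbed (1−a)S·πr² = emitted σ·4πr²·T⁴, so T⁴ = (1−a)S/(4σ).
T⁴ = 1.00·1.090×10⁵/(4·5.67×10⁻⁸) = 4.806×10¹¹ K⁴.

T ≈ 833 K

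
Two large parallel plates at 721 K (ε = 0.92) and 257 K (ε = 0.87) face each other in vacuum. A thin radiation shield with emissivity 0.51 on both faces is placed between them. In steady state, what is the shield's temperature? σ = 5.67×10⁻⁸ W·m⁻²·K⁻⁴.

In steady state the net flux on the hot side equals that on the cold side.
σ(T₁⁴−T_s⁴)/D₁ = σ(T_s⁴−T₂⁴)/D₂, with D₁ = 1/ε₁+1/ε_s−1 = 2.048, D₂ = 1/ε_s+1/ε₂−1 = 2.110.
Solve for T_s⁴: T_s⁴ = (D₂·T₁⁴ + D₁·T₂⁴)/(D₁+D₂) = 1.393×10¹¹ K⁴.

T_s ≈ 611 K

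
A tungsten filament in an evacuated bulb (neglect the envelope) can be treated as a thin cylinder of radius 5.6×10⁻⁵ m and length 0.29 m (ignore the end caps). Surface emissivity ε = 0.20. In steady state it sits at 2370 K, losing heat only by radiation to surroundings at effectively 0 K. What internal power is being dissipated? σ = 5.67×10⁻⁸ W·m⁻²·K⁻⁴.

P ≈ 36.5 W

Steady state: P = εσA T⁴.
A = 2πrL = 1.020×10⁻⁴ m²; T⁴ = (2370)⁴ = 3.155×10¹³ K⁴.
P = 0.20 × 5.67×10⁻⁸ × 1.020×10⁻⁴ × 3.155×10¹³.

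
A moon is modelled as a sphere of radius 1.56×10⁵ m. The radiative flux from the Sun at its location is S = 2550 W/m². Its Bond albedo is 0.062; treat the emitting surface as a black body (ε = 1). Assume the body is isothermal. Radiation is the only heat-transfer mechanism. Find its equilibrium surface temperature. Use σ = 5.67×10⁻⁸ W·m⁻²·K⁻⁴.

At equilibrium, absorbed power = emitted power.
Absorbing cross-section = πr² = 7.645×10¹⁰ m²; emitting surface = 4πr² = 3.058×10¹¹ m² (ratio 4).
(1−a)S·A_cross = εσ·A_surf·T⁴  ⇒  T⁴ = (1−a)S/(4σ).
T⁴ = 0.938·2550/(4·5.67×10⁻⁸) = 1.055×10¹⁰ K⁴.
T = (1.055×10¹⁰)^(1/4).

T ≈ 320 K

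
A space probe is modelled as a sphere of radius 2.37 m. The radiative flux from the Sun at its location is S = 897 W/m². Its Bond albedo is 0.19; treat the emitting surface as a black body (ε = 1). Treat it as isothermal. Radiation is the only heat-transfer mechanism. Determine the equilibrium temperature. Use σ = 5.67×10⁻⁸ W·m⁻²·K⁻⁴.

T ≈ 238 K

At equilibrium, absorbed power = emitted power.
Absorbing cross-section = πr² = 17.65 m²; emitting surface = 4πr² = 70.58 m² (ratio 4).
(1−a)S·A_cross = εσ·A_surf·T⁴  ⇒  T⁴ = (1−a)S/(4σ).
T⁴ = 0.810·897/(4·5.67×10⁻⁸) = 3.204×10⁹ K⁴.
T = (3.204×10⁹)^(1/4).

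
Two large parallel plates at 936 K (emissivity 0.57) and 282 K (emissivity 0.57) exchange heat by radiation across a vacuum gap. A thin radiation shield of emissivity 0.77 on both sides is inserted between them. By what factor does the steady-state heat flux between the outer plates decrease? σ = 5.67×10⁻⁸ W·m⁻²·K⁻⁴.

factor ≈ 1.64

Without shield: q₀ = σΔ(T⁴)/(1/ε₁+1/ε₂−1) with denominator 2.509.
With shield the two gaps are in series; the resistances add: (1/ε₁+1/ε_s−1)+(1/ε_s+1/ε₂−1) = 2.053+2.053 = 4.106.
Heat-flux ratio q₀/q = 4.106/2.509.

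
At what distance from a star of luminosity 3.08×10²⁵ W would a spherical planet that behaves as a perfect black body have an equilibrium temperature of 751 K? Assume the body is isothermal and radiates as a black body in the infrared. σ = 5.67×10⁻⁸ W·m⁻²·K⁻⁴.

For an isothermal black-emitting sphere, (1−a)S·πr² = σ·4πr²·T⁴ ⇒ S = 4σT⁴/(1−a).
S = 4·5.67×10⁻⁸·(751)⁴/1.00 = 72140 W/m².
Flux falls as S = L/(4πd²), so d = √(L/(4πS)) = √(3.08×10²⁵/(4π·72140)).

d ≈ 5.83×10⁹ m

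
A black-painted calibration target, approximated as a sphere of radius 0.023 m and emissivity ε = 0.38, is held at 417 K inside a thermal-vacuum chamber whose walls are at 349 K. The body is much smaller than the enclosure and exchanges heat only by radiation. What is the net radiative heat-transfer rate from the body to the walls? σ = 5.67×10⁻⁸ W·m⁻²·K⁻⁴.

For a small grey body in a large enclosure: P_net = εσA(T_body⁴ − T_wall⁴).
A = 4πr² = 0.006648 m²; T_body⁴ − T_wall⁴ = 3.024×10¹⁰ − 1.484×10¹⁰ = 1.540×10¹⁰ K⁴.
|P_net| = 0.38·5.67×10⁻⁸·0.006648·1.540×10¹⁰.

P_net ≈ 2.21 W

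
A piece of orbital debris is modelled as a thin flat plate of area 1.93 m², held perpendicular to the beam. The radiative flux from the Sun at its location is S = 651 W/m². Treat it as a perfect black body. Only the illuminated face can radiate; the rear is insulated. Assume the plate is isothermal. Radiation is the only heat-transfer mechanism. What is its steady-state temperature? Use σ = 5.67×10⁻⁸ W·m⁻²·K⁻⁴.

T ≈ 327 K

At equilibrium, absorbed power = emitted power.
Absorbing cross-section = A = 1.930 m²; emitting surface = A = 1.930 m² (ratio 1).
S·A_cross = εσ·A_surf·T⁴  ⇒  T⁴ = S/(1σ).
T⁴ = 1.00·651/(1·5.67×10⁻⁸) = 1.148×10¹⁰ K⁴.
T = (1.148×10¹⁰)^(1/4).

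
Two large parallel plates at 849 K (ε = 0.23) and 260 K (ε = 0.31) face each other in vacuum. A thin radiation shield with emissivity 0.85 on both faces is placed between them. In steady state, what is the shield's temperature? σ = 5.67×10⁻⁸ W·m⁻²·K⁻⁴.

In steady state the net flux on the hot side equals that on the cold side.
σ(T₁⁴−T_s⁴)/D₁ = σ(T_s⁴−T₂⁴)/D₂, with D₁ = 1/ε₁+1/ε_s−1 = 4.524, D₂ = 1/ε_s+1/ε₂−1 = 3.402.
Solve for T_s⁴: T_s⁴ = (D₂·T₁⁴ + D₁·T₂⁴)/(D₁+D₂) = 2.256×10¹¹ K⁴.

T_s ≈ 689 K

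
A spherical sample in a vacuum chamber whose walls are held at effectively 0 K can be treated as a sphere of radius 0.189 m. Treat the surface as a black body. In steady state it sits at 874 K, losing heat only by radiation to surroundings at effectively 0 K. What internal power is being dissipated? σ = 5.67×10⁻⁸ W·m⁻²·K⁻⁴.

Steady state: P = εσA T⁴.
A = 4πr² = 0.4489 m²; T⁴ = (874)⁴ = 5.835×10¹¹ K⁴.
P = 1.0 × 5.67×10⁻⁸ × 0.4489 × 5.835×10¹¹.

P ≈ 14900 W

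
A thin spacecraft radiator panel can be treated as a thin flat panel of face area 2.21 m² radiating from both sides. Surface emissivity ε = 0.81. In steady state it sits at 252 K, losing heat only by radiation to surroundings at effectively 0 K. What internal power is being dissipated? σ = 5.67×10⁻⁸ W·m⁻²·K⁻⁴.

P ≈ 819 W

Steady state: P = εσA T⁴.
A = 2·2.21 = 4.420 m²; T⁴ = (252)⁴ = 4.033×10⁹ K⁴.
P = 0.81 × 5.67×10⁻⁸ × 4.420 × 4.033×10⁹.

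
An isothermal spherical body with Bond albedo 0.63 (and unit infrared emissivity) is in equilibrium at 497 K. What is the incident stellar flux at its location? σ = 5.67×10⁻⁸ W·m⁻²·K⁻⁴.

(1−a)S·πr² = σ·4πr²·T⁴ ⇒ S = 4σT⁴/(1−a).
S = 4·5.67×10⁻⁸·6.101×10¹⁰/0.370.

S ≈ 37400 W/m²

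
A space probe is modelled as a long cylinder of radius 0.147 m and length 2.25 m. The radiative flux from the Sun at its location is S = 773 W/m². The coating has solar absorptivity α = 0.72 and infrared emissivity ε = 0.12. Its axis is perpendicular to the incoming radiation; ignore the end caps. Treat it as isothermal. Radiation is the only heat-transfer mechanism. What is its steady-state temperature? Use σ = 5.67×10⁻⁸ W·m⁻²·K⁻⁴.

At equilibrium, absorbed power = emitted power.
Absorbing cross-section = 2rL = 0.6615 m²; emitting surface = 2πrL = 2.078 m² (ratio π).
αS·A_cross = εσ·A_surf·T⁴  ⇒  T⁴ = αS/(ε·πσ).
T⁴ = 0.720·773/(0.12·π·5.67×10⁻⁸) = 2.604×10¹⁰ K⁴.
T = (2.604×10¹⁰)^(1/4).

T ≈ 402 K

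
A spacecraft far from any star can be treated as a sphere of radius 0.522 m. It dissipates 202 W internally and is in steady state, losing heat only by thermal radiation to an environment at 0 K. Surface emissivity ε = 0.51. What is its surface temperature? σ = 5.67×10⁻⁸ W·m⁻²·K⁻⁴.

T ≈ 213 K

Steady state: internal power = radiated power, P = εσA T⁴.
Radiating area A = 4πr² = 3.424 m².
T⁴ = P/(εσA) = 202/(0.51·5.67×10⁻⁸·3.424) = 2.040×10⁹ K⁴.
T = (2.040×10⁹)^(1/4).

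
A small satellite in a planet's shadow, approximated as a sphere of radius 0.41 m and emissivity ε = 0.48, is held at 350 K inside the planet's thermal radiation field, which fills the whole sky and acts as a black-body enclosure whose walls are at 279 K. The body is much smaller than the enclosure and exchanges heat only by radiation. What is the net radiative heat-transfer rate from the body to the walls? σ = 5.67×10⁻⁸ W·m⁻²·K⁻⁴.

P_net ≈ 514 W

For a small grey body in a large enclosure: P_net = εσA(T_body⁴ − T_wall⁴).
A = 4πr² = 2.112 m²; T_body⁴ − T_wall⁴ = 1.501×10¹⁰ − 6.059×10⁹ = 8.947×10⁹ K⁴.
|P_net| = 0.48·5.67×10⁻⁸·2.112·8.947×10⁹.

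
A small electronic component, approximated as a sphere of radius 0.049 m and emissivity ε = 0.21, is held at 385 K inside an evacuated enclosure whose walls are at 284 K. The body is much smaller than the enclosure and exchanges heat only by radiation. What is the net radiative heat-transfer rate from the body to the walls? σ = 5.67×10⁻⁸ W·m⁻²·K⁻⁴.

P_net ≈ 5.56 W

For a small grey body in a large enclosure: P_net = εσA(T_body⁴ − T_wall⁴).
A = 4πr² = 0.03017 m²; T_body⁴ − T_wall⁴ = 2.197×10¹⁰ − 6.505×10⁹ = 1.547×10¹⁰ K⁴.
|P_net| = 0.21·5.67×10⁻⁸·0.03017·1.547×10¹⁰.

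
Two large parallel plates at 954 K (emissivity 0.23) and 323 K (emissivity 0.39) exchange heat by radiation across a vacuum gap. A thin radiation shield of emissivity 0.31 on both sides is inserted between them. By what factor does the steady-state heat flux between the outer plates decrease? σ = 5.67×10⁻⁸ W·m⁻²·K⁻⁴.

factor ≈ 1.92

Without shield: q₀ = σΔ(T⁴)/(1/ε₁+1/ε₂−1) with denominator 5.912.
With shield the two gaps are in series; the resistances add: (1/ε₁+1/ε_s−1)+(1/ε_s+1/ε₂−1) = 6.574+4.790 = 11.36.
Heat-flux ratio q₀/q = 11.36/5.912.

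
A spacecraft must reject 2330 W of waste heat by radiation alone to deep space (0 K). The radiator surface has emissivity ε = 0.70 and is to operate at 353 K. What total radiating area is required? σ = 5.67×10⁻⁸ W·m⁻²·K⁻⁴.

A ≈ 3.78 m²

P = εσA T⁴ ⇒ A = P/(εσT⁴).
T⁴ = 1.553×10¹⁰ K⁴.
A = 2330/(0.70 × 5.67×10⁻⁸ × 1.553×10¹⁰).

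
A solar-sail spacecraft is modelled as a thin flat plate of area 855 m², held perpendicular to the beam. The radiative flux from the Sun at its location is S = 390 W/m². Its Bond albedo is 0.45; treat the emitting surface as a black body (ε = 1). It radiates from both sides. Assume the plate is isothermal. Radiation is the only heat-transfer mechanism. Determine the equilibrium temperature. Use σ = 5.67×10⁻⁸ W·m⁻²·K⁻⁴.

At equilibrium, absorbed power = emitted power.
Absorbing cross-section = A = 855.0 m²; emitting surface = 2A = 1710 m² (ratio 2).
(1−a)S·A_cross = εσ·A_surf·T⁴  ⇒  T⁴ = (1−a)S/(2σ).
T⁴ = 0.550·390/(2·5.67×10⁻⁸) = 1.892×10⁹ K⁴.
T = (1.892×10⁹)^(1/4).

T ≈ 209 K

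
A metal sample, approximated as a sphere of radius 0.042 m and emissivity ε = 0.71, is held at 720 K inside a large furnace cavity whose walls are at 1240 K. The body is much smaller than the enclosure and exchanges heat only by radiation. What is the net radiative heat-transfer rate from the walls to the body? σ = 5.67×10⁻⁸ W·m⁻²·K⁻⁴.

P_net ≈ 1870 W

For a small grey body in a large enclosure: P_net = εσA(T_body⁴ − T_wall⁴).
A = 4πr² = 0.02217 m²; T_body⁴ − T_wall⁴ = 2.687×10¹¹ − 2.364×10¹² = -2.095×10¹² K⁴.
|P_net| = 0.71·5.67×10⁻⁸·0.02217·2.095×10¹².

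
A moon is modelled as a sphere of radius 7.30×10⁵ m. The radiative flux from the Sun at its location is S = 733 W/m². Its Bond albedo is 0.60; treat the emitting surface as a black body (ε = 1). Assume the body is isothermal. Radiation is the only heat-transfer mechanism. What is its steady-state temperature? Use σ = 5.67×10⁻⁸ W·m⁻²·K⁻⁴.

T ≈ 190 K

At equilibrium, absorbed power = emitted power.
Absorbing cross-section = πr² = 1.674×10¹² m²; emitting surface = 4πr² = 6.697×10¹² m² (ratio 4).
(1−a)S·A_cross = εσ·A_surf·T⁴  ⇒  T⁴ = (1−a)S/(4σ).
T⁴ = 0.400·733/(4·5.67×10⁻⁸) = 1.293×10⁹ K⁴.
T = (1.293×10⁹)^(1/4).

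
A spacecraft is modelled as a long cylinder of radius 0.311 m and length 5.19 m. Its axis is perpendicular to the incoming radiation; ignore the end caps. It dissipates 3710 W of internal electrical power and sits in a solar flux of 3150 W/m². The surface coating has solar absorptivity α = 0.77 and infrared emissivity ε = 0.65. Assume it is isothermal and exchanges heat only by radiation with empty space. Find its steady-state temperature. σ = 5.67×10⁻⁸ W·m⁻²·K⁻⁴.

At steady state, absorbed solar power + internal power = radiated power.
Absorbed: α·S·A_cross = 0.77·3150·3.228 = 7830 W (cross-section 2rL).
Total input = 7830 + 3710 = 11540 W.
Radiated: εσ·A_surf·T⁴ with A_surf = 2πrL = 10.14 m².
T⁴ = 11540/(0.65·5.67×10⁻⁸·10.14) = 3.087×10¹⁰ K⁴.

T ≈ 419 K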